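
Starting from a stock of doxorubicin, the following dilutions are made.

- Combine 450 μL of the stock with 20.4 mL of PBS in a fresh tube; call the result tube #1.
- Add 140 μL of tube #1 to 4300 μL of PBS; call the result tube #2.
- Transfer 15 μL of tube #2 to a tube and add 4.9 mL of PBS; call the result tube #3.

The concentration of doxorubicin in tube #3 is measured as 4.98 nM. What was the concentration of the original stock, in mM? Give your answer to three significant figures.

Step 1: 450 μL + 20.4 mL = 20850 μL total → factor 20850/450 = 46.333
Step 2: 140 μL + 4300 μL = 4440 μL total → factor 4440/140 = 31.714
Step 3: 15 μL + 4.9 mL = 4915 μL total → factor 4915/15 = 327.67
Overall dilution factor = 46.333 × 31.714 × 327.67 = 4.8148 × 10^5
Stock = 4.98 nM × 4.8148 × 10^5 = 2.398 × 10^6 nM = 2.40 mM

2.40 mM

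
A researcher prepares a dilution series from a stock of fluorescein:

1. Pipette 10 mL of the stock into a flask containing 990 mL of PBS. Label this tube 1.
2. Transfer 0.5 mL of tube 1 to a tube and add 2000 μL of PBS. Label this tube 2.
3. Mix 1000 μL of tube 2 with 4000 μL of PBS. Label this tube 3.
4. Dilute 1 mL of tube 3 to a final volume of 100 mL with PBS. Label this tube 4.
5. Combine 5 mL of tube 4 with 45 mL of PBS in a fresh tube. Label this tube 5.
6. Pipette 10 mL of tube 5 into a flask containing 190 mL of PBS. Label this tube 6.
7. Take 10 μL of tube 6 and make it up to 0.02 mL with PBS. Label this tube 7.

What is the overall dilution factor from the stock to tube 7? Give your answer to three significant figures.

1.00 × 10^8

Step 1: 10 mL + 990 mL = 1000 mL total → factor 1000/10 = 100
Step 2: 0.5 mL + 2000 μL = 2.5 mL total → factor 2.5/0.5 = 5
Step 3: 1000 μL + 4000 μL = 5000 μL total → factor 5000/1000 = 5
Step 4: 1 mL brought to 100 mL → factor 100/1 = 100
Step 5: 5 mL + 45 mL = 50 mL total → factor 50/5 = 10
Step 6: 10 mL + 190 mL = 200 mL total → factor 200/10 = 20
Step 7: 10 μL brought to 0.02 mL → factor 20/10 = 2
Overall dilution factor = 100 × 5 × 5 × 100 × 10 × 20 × 2 = 1 × 10^8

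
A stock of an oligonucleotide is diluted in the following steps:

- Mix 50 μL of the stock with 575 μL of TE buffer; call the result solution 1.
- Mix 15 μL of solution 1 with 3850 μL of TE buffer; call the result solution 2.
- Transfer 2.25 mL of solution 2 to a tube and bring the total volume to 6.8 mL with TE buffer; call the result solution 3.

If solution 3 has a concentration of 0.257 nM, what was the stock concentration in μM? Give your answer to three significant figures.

Step 1: 50 μL + 575 μL = 625 μL total → factor 625/50 = 12.5
Step 2: 15 μL + 3850 μL = 3865 μL total → factor 3865/15 = 257.67
Step 3: 2.25 mL brought to 6.8 mL → factor 6.8/2.25 = 3.0222
Overall dilution factor = 12.5 × 257.67 × 3.0222 = 9734.1
Stock = 0.257 nM × 9734.1 = 2502 nM = 2.50 μM

2.50 μM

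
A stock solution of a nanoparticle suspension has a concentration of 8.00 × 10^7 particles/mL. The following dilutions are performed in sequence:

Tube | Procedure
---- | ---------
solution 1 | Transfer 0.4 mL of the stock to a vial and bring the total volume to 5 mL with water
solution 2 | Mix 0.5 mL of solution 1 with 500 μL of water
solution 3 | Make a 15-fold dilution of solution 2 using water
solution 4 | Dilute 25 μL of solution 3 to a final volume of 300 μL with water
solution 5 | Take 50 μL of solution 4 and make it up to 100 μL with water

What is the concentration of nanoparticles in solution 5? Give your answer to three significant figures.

Step 1: 0.4 mL brought to 5 mL → factor 5/0.4 = 12.5
Step 2: 0.5 mL + 500 μL = 1 mL total → factor 1/0.5 = 2
Step 3: 15-fold → factor 15
Step 4: 25 μL brought to 300 μL → factor 300/25 = 12
Step 5: 50 μL brought to 100 μL → factor 100/50 = 2
Overall dilution factor = 12.5 × 2 × 15 × 12 × 2 = 9000
Final = 8.00 × 10^7 particles/mL / 9000 = 8.89 × 10^3 particles/mL

8.89 × 10^3 particles/mL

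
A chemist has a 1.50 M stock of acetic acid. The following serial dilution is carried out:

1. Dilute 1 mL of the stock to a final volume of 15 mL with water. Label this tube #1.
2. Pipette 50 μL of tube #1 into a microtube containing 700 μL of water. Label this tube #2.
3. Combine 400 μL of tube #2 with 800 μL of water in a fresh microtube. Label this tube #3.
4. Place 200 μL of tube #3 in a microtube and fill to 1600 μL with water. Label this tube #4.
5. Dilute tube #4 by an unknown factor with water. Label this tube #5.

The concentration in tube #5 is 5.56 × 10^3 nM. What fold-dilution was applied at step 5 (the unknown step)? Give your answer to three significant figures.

Step 1: 1 mL brought to 15 mL → factor 15/1 = 15
Step 2: 50 μL + 700 μL = 750 μL total → factor 750/50 = 15
Step 3: 400 μL + 800 μL = 1200 μL total → factor 1200/400 = 3
Step 4: 200 μL brought to 1600 μL → factor 1600/200 = 8
Step 5: unknown factor x
Product of known-step factors = 5400
Overall factor = 1.50 M / (5.56 × 10^3 nM) = 2.6978 × 10^5
x = 2.6978 × 10^5 / 5400 = 50.0

50.0-fold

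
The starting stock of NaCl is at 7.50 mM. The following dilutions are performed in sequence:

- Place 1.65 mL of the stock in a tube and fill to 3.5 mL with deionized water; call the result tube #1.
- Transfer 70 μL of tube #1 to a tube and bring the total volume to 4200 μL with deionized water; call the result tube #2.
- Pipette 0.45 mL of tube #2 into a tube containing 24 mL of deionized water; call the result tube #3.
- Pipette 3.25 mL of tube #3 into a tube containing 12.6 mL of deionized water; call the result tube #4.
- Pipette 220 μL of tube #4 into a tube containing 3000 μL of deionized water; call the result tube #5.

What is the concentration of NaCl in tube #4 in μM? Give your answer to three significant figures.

0.222 μM

Step 1: 1.65 mL brought to 3.5 mL → factor 3.5/1.65 = 2.1212
Step 2: 70 μL brought to 4200 μL → factor 4200/70 = 60
Step 3: 0.45 mL + 24 mL = 24.45 mL total → factor 24.45/0.45 = 54.333
Step 4: 3.25 mL + 12.6 mL = 15.85 mL total → factor 15.85/3.25 = 4.8769
Dilution factor through tube #4 = 2.1212 × 60 × 54.333 × 4.8769 = 33725
[tube #4] = 7.50 mM / 33725 = 0.0002224 mM = 0.222 μM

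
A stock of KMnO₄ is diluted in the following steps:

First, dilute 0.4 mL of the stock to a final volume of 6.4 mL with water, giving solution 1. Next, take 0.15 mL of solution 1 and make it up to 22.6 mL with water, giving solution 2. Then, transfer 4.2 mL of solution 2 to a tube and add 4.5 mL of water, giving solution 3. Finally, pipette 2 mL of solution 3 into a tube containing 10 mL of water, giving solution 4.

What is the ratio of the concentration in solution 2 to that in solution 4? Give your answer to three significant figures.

12.4

Step 1: 0.4 mL brought to 6.4 mL → factor 6.4/0.4 = 16
Step 2: 0.15 mL brought to 22.6 mL → factor 22.6/0.15 = 150.67
Step 3: 4.2 mL + 4.5 mL = 8.7 mL total → factor 8.7/4.2 = 2.0714
Step 4: 2 mL + 10 mL = 12 mL total → factor 12/2 = 6
Dilution factor to solution 2 = 2410.7; to solution 4 = 29961
[solution 2]/[solution 4] = (factor to solution 4)/(factor to solution 2) = 29961/2410.7 = 12.4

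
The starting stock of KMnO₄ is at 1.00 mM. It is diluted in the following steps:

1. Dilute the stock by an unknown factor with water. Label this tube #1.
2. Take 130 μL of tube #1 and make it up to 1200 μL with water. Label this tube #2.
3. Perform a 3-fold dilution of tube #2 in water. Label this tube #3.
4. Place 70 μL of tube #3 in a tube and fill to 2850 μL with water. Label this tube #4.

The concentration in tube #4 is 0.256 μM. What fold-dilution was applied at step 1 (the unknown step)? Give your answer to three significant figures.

Step 1: unknown factor x
Step 2: 130 μL brought to 1200 μL → factor 1200/130 = 9.2308
Step 3: 3-fold → factor 3
Step 4: 70 μL brought to 2850 μL → factor 2850/70 = 40.714
Product of known-step factors = 1127.5
Overall factor = 1.00 mM / (0.256 μM) = 3906.2
x = 3906.2 / 1127.5 = 3.46

3.46-fold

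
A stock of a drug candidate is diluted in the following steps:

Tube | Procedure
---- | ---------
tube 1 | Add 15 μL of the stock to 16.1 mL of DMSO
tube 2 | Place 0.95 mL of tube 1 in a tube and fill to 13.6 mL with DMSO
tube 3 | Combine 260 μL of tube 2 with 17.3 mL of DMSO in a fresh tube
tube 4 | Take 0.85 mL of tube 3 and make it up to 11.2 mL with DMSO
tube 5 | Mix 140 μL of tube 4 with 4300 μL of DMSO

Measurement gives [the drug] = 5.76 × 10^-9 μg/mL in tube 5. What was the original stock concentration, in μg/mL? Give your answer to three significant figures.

2.50 μg/mL

Step 1: 15 μL + 16.1 mL = 16115 μL total → factor 16115/15 = 1074.3
Step 2: 0.95 mL brought to 13.6 mL → factor 13.6/0.95 = 14.316
Step 3: 260 μL + 17.3 mL = 17560 μL total → factor 17560/260 = 67.538
Step 4: 0.85 mL brought to 11.2 mL → factor 11.2/0.85 = 13.176
Step 5: 140 μL + 4300 μL = 4440 μL total → factor 4440/140 = 31.714
Overall dilution factor = 1074.3 × 14.316 × 67.538 × 13.176 × 31.714 = 4.3407 × 10^8
Stock = 5.76 × 10^-9 μg/mL × 4.3407 × 10^8 = 2.50 μg/mL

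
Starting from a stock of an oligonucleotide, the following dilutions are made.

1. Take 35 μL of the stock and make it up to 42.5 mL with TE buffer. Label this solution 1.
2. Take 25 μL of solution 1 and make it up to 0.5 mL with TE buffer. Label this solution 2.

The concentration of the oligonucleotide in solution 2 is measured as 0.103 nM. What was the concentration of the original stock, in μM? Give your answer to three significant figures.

Step 1: 35 μL brought to 42.5 mL → factor 42500/35 = 1214.3
Step 2: 25 μL brought to 0.5 mL → factor 500/25 = 20
Overall dilution factor = 1214.3 × 20 = 24286
Stock = 0.103 nM × 24286 = 2501 nM = 2.50 μM

2.50 μM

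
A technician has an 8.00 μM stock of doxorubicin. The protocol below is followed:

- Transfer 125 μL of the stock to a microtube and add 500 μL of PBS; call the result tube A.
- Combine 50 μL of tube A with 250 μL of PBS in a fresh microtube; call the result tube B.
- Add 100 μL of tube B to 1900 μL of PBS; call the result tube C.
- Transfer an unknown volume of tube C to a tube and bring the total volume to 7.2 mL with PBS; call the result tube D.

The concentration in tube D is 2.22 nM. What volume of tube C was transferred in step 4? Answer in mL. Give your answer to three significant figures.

Step 1: 125 μL + 500 μL = 625 μL total → factor 625/125 = 5
Step 2: 50 μL + 250 μL = 300 μL total → factor 300/50 = 6
Step 3: 100 μL + 1900 μL = 2000 μL total → factor 2000/100 = 20
Step 4: v brought to 7.2 mL → factor = 7.2 mL/v
Product of known-step factors = 600
Overall factor = 8.00 μM / (2.22 nM) = 3603.6
Step-4 factor = 3603.6 / 600 = 6.006
v = 7.2 mL / 6.006 = 1.20 mL

1.20 mL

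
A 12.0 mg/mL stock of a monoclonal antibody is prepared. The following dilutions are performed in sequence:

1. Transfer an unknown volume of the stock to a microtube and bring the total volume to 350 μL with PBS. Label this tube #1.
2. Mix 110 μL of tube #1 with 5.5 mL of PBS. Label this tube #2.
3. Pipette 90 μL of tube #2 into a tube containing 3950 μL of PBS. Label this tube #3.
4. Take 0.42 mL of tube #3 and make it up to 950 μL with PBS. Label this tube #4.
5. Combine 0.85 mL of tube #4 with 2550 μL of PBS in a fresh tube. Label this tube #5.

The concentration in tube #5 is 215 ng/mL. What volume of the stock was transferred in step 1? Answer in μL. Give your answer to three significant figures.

130 μL

Step 1: v brought to 350 μL → factor = 350 μL/v
Step 2: 110 μL + 5.5 mL = 5610 μL total → factor 5610/110 = 51
Step 3: 90 μL + 3950 μL = 4040 μL total → factor 4040/90 = 44.889
Step 4: 0.42 mL brought to 950 μL → factor 0.95/0.42 = 2.2619
Step 5: 0.85 mL + 2550 μL = 3.4 mL total → factor 3.4/0.85 = 4
Product of known-step factors = 20713
Overall factor = 12.0 mg/mL / (215 ng/mL) = 55814
Step-1 factor = 55814 / 20713 = 2.6946
v = 350 μL / 2.6946 = 130 μL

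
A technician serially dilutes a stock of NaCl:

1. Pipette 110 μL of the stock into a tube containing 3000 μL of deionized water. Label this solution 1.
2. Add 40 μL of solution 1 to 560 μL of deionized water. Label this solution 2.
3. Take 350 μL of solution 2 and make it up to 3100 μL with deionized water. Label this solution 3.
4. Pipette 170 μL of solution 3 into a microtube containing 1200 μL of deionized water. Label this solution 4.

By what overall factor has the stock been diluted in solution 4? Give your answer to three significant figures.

Step 1: 110 μL + 3000 μL = 3110 μL total → factor 3110/110 = 28.273
Step 2: 40 μL + 560 μL = 600 μL total → factor 600/40 = 15
Step 3: 350 μL brought to 3100 μL → factor 3100/350 = 8.8571
Step 4: 170 μL + 1200 μL = 1370 μL total → factor 1370/170 = 8.0588
Overall dilution factor = 28.273 × 15 × 8.8571 × 8.0588 = 30271

3.03 × 10^4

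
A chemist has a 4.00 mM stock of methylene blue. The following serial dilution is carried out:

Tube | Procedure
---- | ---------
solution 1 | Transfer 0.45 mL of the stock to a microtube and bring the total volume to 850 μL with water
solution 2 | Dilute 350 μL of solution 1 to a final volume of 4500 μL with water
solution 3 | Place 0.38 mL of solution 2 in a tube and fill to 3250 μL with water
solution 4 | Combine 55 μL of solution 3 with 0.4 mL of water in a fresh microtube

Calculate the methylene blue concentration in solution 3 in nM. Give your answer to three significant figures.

1.93 × 10^4 nM

Step 1: 0.45 mL brought to 850 μL → factor 0.85/0.45 = 1.8889
Step 2: 350 μL brought to 4500 μL → factor 4500/350 = 12.857
Step 3: 0.38 mL brought to 3250 μL → factor 3.25/0.38 = 8.5526
Dilution factor through solution 3 = 1.8889 × 12.857 × 8.5526 = 207.71
[solution 3] = 4.00 mM / 207.71 = 0.01926 mM = 1.93 × 10^4 nM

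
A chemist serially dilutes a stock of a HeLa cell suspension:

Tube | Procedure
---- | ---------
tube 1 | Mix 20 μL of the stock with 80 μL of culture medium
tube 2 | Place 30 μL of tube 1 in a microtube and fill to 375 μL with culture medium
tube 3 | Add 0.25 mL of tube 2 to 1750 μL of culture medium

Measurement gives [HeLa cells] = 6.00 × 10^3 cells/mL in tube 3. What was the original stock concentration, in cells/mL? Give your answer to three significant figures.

3.00 × 10^6 cells/mL

Step 1: 20 μL + 80 μL = 100 μL total → factor 100/20 = 5
Step 2: 30 μL brought to 375 μL → factor 375/30 = 12.5
Step 3: 0.25 mL + 1750 μL = 2 mL total → factor 2/0.25 = 8
Overall dilution factor = 5 × 12.5 × 8 = 500
Stock = 6.00 × 10^3 cells/mL × 500 = 3.00 × 10^6 cells/mL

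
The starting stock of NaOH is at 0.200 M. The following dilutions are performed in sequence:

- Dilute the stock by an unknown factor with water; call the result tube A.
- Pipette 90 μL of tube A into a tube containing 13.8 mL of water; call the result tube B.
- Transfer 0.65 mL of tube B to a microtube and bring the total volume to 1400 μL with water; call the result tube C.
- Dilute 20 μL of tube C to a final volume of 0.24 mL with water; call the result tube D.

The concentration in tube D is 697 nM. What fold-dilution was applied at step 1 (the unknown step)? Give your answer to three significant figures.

71.9-fold

Step 1: unknown factor x
Step 2: 90 μL + 13.8 mL = 13890 μL total → factor 13890/90 = 154.33
Step 3: 0.65 mL brought to 1400 μL → factor 1.4/0.65 = 2.1538
Step 4: 20 μL brought to 0.24 mL → factor 240/20 = 12
Product of known-step factors = 3988.9
Overall factor = 0.200 M / (697 nM) = 2.8694 × 10^5
x = 2.8694 × 10^5 / 3988.9 = 71.9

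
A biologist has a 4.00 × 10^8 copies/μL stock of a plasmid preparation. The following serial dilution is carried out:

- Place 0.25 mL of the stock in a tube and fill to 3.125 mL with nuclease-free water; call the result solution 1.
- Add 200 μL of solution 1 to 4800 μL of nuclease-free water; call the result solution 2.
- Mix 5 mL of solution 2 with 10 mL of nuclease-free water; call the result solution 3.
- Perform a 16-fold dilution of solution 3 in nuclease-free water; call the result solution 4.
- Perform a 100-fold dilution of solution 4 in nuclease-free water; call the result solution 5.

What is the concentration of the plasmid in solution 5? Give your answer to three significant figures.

Step 1: 0.25 mL brought to 3.125 mL → factor 3.125/0.25 = 12.5
Step 2: 200 μL + 4800 μL = 5000 μL total → factor 5000/200 = 25
Step 3: 5 mL + 10 mL = 15 mL total → factor 15/5 = 3
Step 4: 16-fold → factor 16
Step 5: 100-fold → factor 100
Overall dilution factor = 12.5 × 25 × 3 × 16 × 100 = 1.5 × 10^6
Final = 4.00 × 10^8 copies/μL / 1.5 × 10^6 = 267 copies/μL

267 copies/μL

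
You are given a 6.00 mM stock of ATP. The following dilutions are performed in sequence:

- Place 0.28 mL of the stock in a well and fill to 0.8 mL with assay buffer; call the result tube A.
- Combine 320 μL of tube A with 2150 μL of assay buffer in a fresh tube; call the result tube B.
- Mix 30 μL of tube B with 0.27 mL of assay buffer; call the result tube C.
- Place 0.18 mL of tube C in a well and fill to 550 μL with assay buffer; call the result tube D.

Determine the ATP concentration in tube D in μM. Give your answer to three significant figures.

Step 1: 0.28 mL brought to 0.8 mL → factor 0.8/0.28 = 2.8571
Step 2: 320 μL + 2150 μL = 2470 μL total → factor 2470/320 = 7.7188
Step 3: 30 μL + 0.27 mL = 300 μL total → factor 300/30 = 10
Step 4: 0.18 mL brought to 550 μL → factor 0.55/0.18 = 3.0556
Overall dilution factor = 2.8571 × 7.7188 × 10 × 3.0556 = 673.86
Final = 6.00 mM / 673.86 = 0.008904 mM = 8.90 μM

8.90 μM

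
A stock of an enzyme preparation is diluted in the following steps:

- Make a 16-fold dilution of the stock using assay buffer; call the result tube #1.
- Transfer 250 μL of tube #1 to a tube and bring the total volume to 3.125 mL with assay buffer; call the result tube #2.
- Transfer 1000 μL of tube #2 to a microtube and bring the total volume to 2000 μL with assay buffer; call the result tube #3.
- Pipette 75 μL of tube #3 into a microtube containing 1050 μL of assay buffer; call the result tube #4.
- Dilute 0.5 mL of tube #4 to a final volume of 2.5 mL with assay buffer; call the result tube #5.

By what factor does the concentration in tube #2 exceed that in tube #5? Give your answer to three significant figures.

150

Step 1: 16-fold → factor 16
Step 2: 250 μL brought to 3.125 mL → factor 3125/250 = 12.5
Step 3: 1000 μL brought to 2000 μL → factor 2000/1000 = 2
Step 4: 75 μL + 1050 μL = 1125 μL total → factor 1125/75 = 15
Step 5: 0.5 mL brought to 2.5 mL → factor 2.5/0.5 = 5
Dilution factor to tube #2 = 200; to tube #5 = 30000
[tube #2]/[tube #5] = (factor to tube #5)/(factor to tube #2) = 30000/200 = 150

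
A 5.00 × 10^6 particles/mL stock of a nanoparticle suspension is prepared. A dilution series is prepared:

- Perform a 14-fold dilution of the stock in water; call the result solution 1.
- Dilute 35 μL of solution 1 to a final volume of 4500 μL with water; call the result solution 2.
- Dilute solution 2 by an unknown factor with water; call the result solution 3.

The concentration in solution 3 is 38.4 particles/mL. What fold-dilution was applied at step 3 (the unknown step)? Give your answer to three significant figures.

72.3-fold

Step 1: 14-fold → factor 14
Step 2: 35 μL brought to 4500 μL → factor 4500/35 = 128.57
Step 3: unknown factor x
Product of known-step factors = 1800
Overall factor = 5.00 × 10^6 particles/mL / (38.4 particles/mL) = 1.3021 × 10^5
x = 1.3021 × 10^5 / 1800 = 72.3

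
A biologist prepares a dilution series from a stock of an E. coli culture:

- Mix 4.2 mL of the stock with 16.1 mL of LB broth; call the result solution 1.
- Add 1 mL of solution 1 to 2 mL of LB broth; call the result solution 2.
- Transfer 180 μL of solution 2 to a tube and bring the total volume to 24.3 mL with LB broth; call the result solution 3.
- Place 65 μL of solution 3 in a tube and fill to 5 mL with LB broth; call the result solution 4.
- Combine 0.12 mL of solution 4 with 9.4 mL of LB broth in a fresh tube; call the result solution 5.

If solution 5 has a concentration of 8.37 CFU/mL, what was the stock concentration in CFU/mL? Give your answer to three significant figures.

Step 1: 4.2 mL + 16.1 mL = 20.3 mL total → factor 20.3/4.2 = 4.8333
Step 2: 1 mL + 2 mL = 3 mL total → factor 3/1 = 3
Step 3: 180 μL brought to 24.3 mL → factor 24300/180 = 135
Step 4: 65 μL brought to 5 mL → factor 5000/65 = 76.923
Step 5: 0.12 mL + 9.4 mL = 9.52 mL total → factor 9.52/0.12 = 79.333
Overall dilution factor = 4.8333 × 3 × 135 × 76.923 × 79.333 = 1.1946 × 10^7
Stock = 8.37 CFU/mL × 1.1946 × 10^7 = 1.00 × 10^8 CFU/mL

1.00 × 10^8 CFU/mL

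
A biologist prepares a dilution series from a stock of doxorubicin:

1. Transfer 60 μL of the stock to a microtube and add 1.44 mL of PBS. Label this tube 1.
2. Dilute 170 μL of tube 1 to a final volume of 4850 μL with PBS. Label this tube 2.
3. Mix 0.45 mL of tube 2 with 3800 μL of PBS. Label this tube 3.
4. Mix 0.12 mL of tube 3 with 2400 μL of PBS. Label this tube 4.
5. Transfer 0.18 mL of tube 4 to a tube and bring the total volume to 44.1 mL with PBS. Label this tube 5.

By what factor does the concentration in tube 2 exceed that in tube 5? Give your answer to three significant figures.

4.86 × 10^4

Step 1: 60 μL + 1.44 mL = 1500 μL total → factor 1500/60 = 25
Step 2: 170 μL brought to 4850 μL → factor 4850/170 = 28.529
Step 3: 0.45 mL + 3800 μL = 4.25 mL total → factor 4.25/0.45 = 9.4444
Step 4: 0.12 mL + 2400 μL = 2.52 mL total → factor 2.52/0.12 = 21
Step 5: 0.18 mL brought to 44.1 mL → factor 44.1/0.18 = 245
Dilution factor to tube 2 = 713.24; to tube 5 = 3.4657 × 10^7
[tube 2]/[tube 5] = (factor to tube 5)/(factor to tube 2) = 3.4657 × 10^7/713.24 = 4.86 × 10^4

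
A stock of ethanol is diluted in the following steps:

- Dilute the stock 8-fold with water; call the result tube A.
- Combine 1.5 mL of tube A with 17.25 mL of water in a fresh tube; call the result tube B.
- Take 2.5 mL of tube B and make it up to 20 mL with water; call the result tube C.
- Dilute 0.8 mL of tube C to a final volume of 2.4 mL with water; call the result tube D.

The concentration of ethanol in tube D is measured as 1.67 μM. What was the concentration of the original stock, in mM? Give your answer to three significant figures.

Step 1: 8-fold → factor 8
Step 2: 1.5 mL + 17.25 mL = 18.75 mL total → factor 18.75/1.5 = 12.5
Step 3: 2.5 mL brought to 20 mL → factor 20/2.5 = 8
Step 4: 0.8 mL brought to 2.4 mL → factor 2.4/0.8 = 3
Overall dilution factor = 8 × 12.5 × 8 × 3 = 2400
Stock = 1.67 μM × 2400 = 4008 μM = 4.01 mM

4.01 mM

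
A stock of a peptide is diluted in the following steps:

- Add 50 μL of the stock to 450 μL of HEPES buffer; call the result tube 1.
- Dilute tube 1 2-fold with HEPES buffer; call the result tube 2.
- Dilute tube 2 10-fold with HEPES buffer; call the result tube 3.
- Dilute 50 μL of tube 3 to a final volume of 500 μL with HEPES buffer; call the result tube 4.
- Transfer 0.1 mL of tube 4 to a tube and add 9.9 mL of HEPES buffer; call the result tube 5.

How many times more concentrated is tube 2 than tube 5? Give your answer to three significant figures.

1.00 × 10^4

Step 1: 50 μL + 450 μL = 500 μL total → factor 500/50 = 10
Step 2: 2-fold → factor 2
Step 3: 10-fold → factor 10
Step 4: 50 μL brought to 500 μL → factor 500/50 = 10
Step 5: 0.1 mL + 9.9 mL = 10 mL total → factor 10/0.1 = 100
Dilution factor to tube 2 = 20; to tube 5 = 2 × 10^5
[tube 2]/[tube 5] = (factor to tube 5)/(factor to tube 2) = 2 × 10^5/20 = 1.00 × 10^4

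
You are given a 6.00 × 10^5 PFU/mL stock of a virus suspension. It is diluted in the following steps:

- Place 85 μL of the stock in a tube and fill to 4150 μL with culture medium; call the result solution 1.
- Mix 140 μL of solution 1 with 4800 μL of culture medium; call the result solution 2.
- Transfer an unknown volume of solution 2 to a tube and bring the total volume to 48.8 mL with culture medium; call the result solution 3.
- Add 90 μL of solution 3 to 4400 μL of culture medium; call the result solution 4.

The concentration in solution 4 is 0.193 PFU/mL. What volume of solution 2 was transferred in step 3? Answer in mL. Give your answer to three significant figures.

1.35 mL

Step 1: 85 μL brought to 4150 μL → factor 4150/85 = 48.824
Step 2: 140 μL + 4800 μL = 4940 μL total → factor 4940/140 = 35.286
Step 3: v brought to 48.8 mL → factor = 48.8 mL/v
Step 4: 90 μL + 4400 μL = 4490 μL total → factor 4490/90 = 49.889
Product of known-step factors = 85947
Overall factor = 6.00 × 10^5 PFU/mL / (0.193 PFU/mL) = 3.1088 × 10^6
Step-3 factor = 3.1088 × 10^6 / 85947 = 36.171
v = 48.8 mL / 36.171 = 1.35 mL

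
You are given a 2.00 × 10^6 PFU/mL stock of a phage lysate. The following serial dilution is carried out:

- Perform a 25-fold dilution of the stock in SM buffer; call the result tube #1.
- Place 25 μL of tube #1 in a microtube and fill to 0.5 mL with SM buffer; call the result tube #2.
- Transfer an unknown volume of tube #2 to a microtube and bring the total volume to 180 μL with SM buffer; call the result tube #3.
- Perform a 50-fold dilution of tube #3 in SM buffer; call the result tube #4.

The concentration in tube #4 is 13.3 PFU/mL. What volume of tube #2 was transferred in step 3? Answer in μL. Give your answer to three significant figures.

Step 1: 25-fold → factor 25
Step 2: 25 μL brought to 0.5 mL → factor 500/25 = 20
Step 3: v brought to 180 μL → factor = 180 μL/v
Step 4: 50-fold → factor 50
Product of known-step factors = 25000
Overall factor = 2.00 × 10^6 PFU/mL / (13.3 PFU/mL) = 1.5038 × 10^5
Step-3 factor = 1.5038 × 10^5 / 25000 = 6.015
v = 180 μL / 6.015 = 29.9 μL

29.9 μL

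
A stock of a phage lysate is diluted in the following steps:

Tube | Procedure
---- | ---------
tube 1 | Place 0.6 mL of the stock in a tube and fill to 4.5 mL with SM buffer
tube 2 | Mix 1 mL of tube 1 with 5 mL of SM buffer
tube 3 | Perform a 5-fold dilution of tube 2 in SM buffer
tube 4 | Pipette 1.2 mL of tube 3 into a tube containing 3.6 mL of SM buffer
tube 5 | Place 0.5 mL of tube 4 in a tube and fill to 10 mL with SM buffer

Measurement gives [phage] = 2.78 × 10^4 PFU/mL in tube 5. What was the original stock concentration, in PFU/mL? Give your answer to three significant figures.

Step 1: 0.6 mL brought to 4.5 mL → factor 4.5/0.6 = 7.5
Step 2: 1 mL + 5 mL = 6 mL total → factor 6/1 = 6
Step 3: 5-fold → factor 5
Step 4: 1.2 mL + 3.6 mL = 4.8 mL total → factor 4.8/1.2 = 4
Step 5: 0.5 mL brought to 10 mL → factor 10/0.5 = 20
Overall dilution factor = 7.5 × 6 × 5 × 4 × 20 = 18000
Stock = 2.78 × 10^4 PFU/mL × 18000 = 5.00 × 10^8 PFU/mL

5.00 × 10^8 PFU/mL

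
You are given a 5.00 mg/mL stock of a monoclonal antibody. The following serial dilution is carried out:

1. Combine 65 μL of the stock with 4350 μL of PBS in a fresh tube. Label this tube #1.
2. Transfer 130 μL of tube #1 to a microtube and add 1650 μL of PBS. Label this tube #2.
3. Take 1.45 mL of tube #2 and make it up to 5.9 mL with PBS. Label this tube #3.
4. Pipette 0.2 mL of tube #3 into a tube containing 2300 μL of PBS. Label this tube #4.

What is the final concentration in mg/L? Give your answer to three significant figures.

Step 1: 65 μL + 4350 μL = 4415 μL total → factor 4415/65 = 67.923
Step 2: 130 μL + 1650 μL = 1780 μL total → factor 1780/130 = 13.692
Step 3: 1.45 mL brought to 5.9 mL → factor 5.9/1.45 = 4.069
Step 4: 0.2 mL + 2300 μL = 2.5 mL total → factor 2.5/0.2 = 12.5
Overall dilution factor = 67.923 × 13.692 × 4.069 × 12.5 = 47303
Final = 5.00 mg/mL / 47303 = 0.0001057 mg/mL = 0.106 mg/L

0.106 mg/L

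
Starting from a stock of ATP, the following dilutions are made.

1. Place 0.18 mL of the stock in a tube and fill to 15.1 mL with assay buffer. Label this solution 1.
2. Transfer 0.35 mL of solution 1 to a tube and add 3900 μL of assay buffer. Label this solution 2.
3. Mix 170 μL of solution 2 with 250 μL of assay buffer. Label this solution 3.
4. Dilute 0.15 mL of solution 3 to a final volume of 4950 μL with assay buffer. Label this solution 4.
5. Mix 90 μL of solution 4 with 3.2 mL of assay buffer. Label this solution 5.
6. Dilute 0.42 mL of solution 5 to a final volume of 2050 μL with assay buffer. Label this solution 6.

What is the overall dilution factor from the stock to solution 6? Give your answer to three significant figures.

1.48 × 10^7

Step 1: 0.18 mL brought to 15.1 mL → factor 15.1/0.18 = 83.889
Step 2: 0.35 mL + 3900 μL = 4.25 mL total → factor 4.25/0.35 = 12.143
Step 3: 170 μL + 250 μL = 420 μL total → factor 420/170 = 2.4706
Step 4: 0.15 mL brought to 4950 μL → factor 4.95/0.15 = 33
Step 5: 90 μL + 3.2 mL = 3290 μL total → factor 3290/90 = 36.556
Step 6: 0.42 mL brought to 2050 μL → factor 2.05/0.42 = 4.881
Overall dilution factor = 83.889 × 12.143 × 2.4706 × 33 × 36.556 × 4.881 = 1.4818 × 10^7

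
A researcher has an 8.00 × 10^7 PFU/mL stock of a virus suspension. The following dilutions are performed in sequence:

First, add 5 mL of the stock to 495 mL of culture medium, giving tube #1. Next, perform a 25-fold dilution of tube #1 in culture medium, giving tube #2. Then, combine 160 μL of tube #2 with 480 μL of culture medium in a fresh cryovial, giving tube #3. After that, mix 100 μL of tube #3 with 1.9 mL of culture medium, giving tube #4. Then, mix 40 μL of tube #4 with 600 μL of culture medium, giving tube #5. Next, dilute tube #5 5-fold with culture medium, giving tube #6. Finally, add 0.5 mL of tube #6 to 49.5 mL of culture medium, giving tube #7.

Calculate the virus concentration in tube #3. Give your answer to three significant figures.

Step 1: 5 mL + 495 mL = 500 mL total → factor 500/5 = 100
Step 2: 25-fold → factor 25
Step 3: 160 μL + 480 μL = 640 μL total → factor 640/160 = 4
Dilution factor through tube #3 = 100 × 25 × 4 = 10000
[tube #3] = 8.00 × 10^7 PFU/mL / 10000 = 8.00 × 10^3 PFU/mL

8.00 × 10^3 PFU/mL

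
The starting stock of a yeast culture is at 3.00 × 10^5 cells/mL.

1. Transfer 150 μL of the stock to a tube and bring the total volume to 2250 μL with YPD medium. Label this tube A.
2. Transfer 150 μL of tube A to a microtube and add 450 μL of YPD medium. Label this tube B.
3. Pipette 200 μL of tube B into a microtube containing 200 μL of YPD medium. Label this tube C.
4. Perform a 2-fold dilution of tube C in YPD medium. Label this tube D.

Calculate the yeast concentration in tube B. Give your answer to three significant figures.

5.00 × 10^3 cells/mL

Step 1: 150 μL brought to 2250 μL → factor 2250/150 = 15
Step 2: 150 μL + 450 μL = 600 μL total → factor 600/150 = 4
Dilution factor through tube B = 15 × 4 = 60
[tube B] = 3.00 × 10^5 cells/mL / 60 = 5.00 × 10^3 cells/mL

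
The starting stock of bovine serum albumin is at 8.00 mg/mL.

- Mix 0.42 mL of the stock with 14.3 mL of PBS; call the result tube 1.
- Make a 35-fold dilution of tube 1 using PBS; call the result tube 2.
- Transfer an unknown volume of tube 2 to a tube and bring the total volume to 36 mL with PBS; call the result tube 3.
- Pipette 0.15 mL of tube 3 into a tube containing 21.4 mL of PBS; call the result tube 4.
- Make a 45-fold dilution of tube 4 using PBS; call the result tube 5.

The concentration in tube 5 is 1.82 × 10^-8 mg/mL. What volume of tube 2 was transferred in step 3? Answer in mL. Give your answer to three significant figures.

0.649 mL

Step 1: 0.42 mL + 14.3 mL = 14.72 mL total → factor 14.72/0.42 = 35.048
Step 2: 35-fold → factor 35
Step 3: v brought to 36 mL → factor = 36 mL/v
Step 4: 0.15 mL + 21.4 mL = 21.55 mL total → factor 21.55/0.15 = 143.67
Step 5: 45-fold → factor 45
Product of known-step factors = 7.9304 × 10^6
Overall factor = 8.00 mg/mL / (1.82 × 10^-8 mg/mL) = 4.3956 × 10^8
Step-3 factor = 4.3956 × 10^8 / 7.9304 × 10^6 = 55.427
v = 36 mL / 55.427 = 0.649 mL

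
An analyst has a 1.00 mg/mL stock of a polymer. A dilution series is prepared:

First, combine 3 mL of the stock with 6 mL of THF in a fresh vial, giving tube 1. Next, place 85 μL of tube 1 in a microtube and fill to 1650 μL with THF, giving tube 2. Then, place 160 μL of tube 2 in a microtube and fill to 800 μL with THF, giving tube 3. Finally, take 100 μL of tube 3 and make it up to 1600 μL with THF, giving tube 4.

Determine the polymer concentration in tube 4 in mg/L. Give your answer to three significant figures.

0.215 mg/L

Step 1: 3 mL + 6 mL = 9 mL total → factor 9/3 = 3
Step 2: 85 μL brought to 1650 μL → factor 1650/85 = 19.412
Step 3: 160 μL brought to 800 μL → factor 800/160 = 5
Step 4: 100 μL brought to 1600 μL → factor 1600/100 = 16
Overall dilution factor = 3 × 19.412 × 5 × 16 = 4658.8
Final = 1.00 mg/mL / 4658.8 = 0.0002146 mg/mL = 0.215 mg/L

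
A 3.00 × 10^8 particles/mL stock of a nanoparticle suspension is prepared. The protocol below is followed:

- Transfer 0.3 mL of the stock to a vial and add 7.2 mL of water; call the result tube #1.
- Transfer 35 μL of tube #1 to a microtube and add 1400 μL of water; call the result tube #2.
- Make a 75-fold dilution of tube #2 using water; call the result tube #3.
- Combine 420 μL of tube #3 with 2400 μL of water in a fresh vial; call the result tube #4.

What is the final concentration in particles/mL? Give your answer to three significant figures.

Step 1: 0.3 mL + 7.2 mL = 7.5 mL total → factor 7.5/0.3 = 25
Step 2: 35 μL + 1400 μL = 1435 μL total → factor 1435/35 = 41
Step 3: 75-fold → factor 75
Step 4: 420 μL + 2400 μL = 2820 μL total → factor 2820/420 = 6.7143
Overall dilution factor = 25 × 41 × 75 × 6.7143 = 5.1616 × 10^5
Final = 3.00 × 10^8 particles/mL / 5.1616 × 10^5 = 581 particles/mL

581 particles/mL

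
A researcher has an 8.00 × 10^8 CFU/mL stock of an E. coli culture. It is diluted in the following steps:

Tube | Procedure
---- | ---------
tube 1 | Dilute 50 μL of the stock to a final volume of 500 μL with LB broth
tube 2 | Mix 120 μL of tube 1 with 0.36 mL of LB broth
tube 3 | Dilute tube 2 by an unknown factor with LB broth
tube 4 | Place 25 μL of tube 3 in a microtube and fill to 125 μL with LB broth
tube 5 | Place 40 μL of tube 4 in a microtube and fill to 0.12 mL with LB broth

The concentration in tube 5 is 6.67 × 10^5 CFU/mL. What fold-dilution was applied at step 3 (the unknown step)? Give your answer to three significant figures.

Step 1: 50 μL brought to 500 μL → factor 500/50 = 10
Step 2: 120 μL + 0.36 mL = 480 μL total → factor 480/120 = 4
Step 3: unknown factor x
Step 4: 25 μL brought to 125 μL → factor 125/25 = 5
Step 5: 40 μL brought to 0.12 mL → factor 120/40 = 3
Product of known-step factors = 600
Overall factor = 8.00 × 10^8 CFU/mL / (6.67 × 10^5 CFU/mL) = 1199.4
x = 1199.4 / 600 = 2.00

2.00-fold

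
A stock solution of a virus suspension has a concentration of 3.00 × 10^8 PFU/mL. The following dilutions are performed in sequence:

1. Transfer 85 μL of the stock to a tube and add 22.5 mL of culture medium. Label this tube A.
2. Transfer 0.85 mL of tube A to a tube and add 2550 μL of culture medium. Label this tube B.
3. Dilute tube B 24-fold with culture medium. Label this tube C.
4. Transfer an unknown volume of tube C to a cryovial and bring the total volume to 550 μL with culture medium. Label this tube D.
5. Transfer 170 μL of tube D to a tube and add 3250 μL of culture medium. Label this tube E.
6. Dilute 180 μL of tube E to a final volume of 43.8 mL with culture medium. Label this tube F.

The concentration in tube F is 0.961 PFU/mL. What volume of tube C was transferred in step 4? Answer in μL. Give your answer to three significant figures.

Step 1: 85 μL + 22.5 mL = 22585 μL total → factor 22585/85 = 265.71
Step 2: 0.85 mL + 2550 μL = 3.4 mL total → factor 3.4/0.85 = 4
Step 3: 24-fold → factor 24
Step 4: v brought to 550 μL → factor = 550 μL/v
Step 5: 170 μL + 3250 μL = 3420 μL total → factor 3420/170 = 20.118
Step 6: 180 μL brought to 43.8 mL → factor 43800/180 = 243.33
Product of known-step factors = 1.2487 × 10^8
Overall factor = 3.00 × 10^8 PFU/mL / (0.961 PFU/mL) = 3.1217 × 10^8
Step-4 factor = 3.1217 × 10^8 / 1.2487 × 10^8 = 2.5
v = 550 μL / 2.5 = 220 μL

220 μL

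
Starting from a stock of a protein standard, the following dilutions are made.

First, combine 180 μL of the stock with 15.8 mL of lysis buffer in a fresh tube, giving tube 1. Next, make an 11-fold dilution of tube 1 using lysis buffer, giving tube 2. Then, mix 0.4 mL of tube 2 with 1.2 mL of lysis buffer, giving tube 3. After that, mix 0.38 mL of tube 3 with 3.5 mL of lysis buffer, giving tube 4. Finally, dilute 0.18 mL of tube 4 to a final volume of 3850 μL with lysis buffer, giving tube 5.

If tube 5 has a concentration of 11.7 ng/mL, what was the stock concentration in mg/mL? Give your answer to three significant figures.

9.98 mg/mL

Step 1: 180 μL + 15.8 mL = 15980 μL total → factor 15980/180 = 88.778
Step 2: 11-fold → factor 11
Step 3: 0.4 mL + 1.2 mL = 1.6 mL total → factor 1.6/0.4 = 4
Step 4: 0.38 mL + 3.5 mL = 3.88 mL total → factor 3.88/0.38 = 10.211
Step 5: 0.18 mL brought to 3850 μL → factor 3.85/0.18 = 21.389
Overall dilution factor = 88.778 × 11 × 4 × 10.211 × 21.389 = 8.5309 × 10^5
Stock = 11.7 ng/mL × 8.5309 × 10^5 = 9.981 × 10^6 ng/mL = 9.98 mg/mL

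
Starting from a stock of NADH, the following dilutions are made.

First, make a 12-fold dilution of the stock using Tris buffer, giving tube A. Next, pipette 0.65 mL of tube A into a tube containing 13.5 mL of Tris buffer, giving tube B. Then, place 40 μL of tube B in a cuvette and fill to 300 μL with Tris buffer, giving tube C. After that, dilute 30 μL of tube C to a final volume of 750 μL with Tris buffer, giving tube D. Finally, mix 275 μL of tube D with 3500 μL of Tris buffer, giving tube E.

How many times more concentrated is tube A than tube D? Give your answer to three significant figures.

4.08 × 10^3

Step 1: 12-fold → factor 12
Step 2: 0.65 mL + 13.5 mL = 14.15 mL total → factor 14.15/0.65 = 21.769
Step 3: 40 μL brought to 300 μL → factor 300/40 = 7.5
Step 4: 30 μL brought to 750 μL → factor 750/30 = 25
Dilution factor to tube A = 12; to tube D = 48981
[tube A]/[tube D] = (factor to tube D)/(factor to tube A) = 48981/12 = 4.08 × 10^3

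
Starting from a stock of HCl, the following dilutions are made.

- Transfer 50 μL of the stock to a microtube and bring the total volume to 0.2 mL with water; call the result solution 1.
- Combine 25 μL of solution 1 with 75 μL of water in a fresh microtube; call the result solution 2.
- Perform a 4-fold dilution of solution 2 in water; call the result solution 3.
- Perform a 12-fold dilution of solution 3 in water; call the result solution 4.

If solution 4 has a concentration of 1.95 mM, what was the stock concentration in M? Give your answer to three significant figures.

1.50 M

Step 1: 50 μL brought to 0.2 mL → factor 200/50 = 4
Step 2: 25 μL + 75 μL = 100 μL total → factor 100/25 = 4
Step 3: 4-fold → factor 4
Step 4: 12-fold → factor 12
Overall dilution factor = 4 × 4 × 4 × 12 = 768
Stock = 1.95 mM × 768 = 1498 mM = 1.50 M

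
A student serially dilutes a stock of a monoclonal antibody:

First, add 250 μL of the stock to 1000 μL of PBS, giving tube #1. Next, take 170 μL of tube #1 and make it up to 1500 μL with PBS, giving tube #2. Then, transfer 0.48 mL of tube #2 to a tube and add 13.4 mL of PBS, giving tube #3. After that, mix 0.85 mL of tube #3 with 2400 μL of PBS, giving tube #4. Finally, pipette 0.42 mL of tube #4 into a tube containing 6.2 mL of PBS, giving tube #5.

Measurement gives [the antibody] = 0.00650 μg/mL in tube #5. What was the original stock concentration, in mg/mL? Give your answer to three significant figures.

Step 1: 250 μL + 1000 μL = 1250 μL total → factor 1250/250 = 5
Step 2: 170 μL brought to 1500 μL → factor 1500/170 = 8.8235
Step 3: 0.48 mL + 13.4 mL = 13.88 mL total → factor 13.88/0.48 = 28.917
Step 4: 0.85 mL + 2400 μL = 3.25 mL total → factor 3.25/0.85 = 3.8235
Step 5: 0.42 mL + 6.2 mL = 6.62 mL total → factor 6.62/0.42 = 15.762
Overall dilution factor = 5 × 8.8235 × 28.917 × 3.8235 × 15.762 = 76884
Stock = 0.00650 μg/mL × 76884 = 499.7 μg/mL = 0.500 mg/mL

0.500 mg/mL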